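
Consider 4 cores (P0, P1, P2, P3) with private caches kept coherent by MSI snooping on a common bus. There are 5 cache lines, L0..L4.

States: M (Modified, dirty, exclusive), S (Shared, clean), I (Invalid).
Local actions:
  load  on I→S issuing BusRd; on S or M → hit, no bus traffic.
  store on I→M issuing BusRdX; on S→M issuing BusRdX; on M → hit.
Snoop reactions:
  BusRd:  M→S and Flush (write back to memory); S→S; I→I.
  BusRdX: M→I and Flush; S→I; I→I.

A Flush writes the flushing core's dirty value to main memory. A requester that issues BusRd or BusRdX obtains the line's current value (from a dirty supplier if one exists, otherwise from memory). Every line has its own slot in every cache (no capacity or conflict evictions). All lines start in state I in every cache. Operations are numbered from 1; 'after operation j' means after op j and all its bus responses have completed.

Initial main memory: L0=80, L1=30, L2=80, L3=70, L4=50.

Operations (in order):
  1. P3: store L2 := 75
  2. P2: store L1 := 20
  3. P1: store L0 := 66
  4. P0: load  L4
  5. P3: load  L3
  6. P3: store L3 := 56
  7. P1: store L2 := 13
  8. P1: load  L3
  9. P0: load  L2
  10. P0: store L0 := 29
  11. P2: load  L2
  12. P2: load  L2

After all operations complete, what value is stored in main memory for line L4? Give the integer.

[1] P3: store L2 := 75 | P0:I, P1:I, P2:I, P3:M(75) | bus: BusRdX
[2] P2: store L1 := 20 | P0:I, P1:I, P2:M(20), P3:I | bus: BusRdX
[3] P1: store L0 := 66 | P0:I, P1:M(66), P2:I, P3:I | bus: BusRdX
[4] P0: load  L4 | P0:S(50), P1:I, P2:I, P3:I | bus: BusRd
[5] P3: load  L3 | P0:I, P1:I, P2:I, P3:S(70) | bus: BusRd
[6] P3: store L3 := 56 | P0:I, P1:I, P2:I, P3:M(56) | bus: BusRdX
[7] P1: store L2 := 13 | P0:I, P1:M(13), P2:I, P3:I | bus: BusRdX,Flush
[8] P1: load  L3 | P0:I, P1:S(56), P2:I, P3:S(56) | bus: BusRd,Flush
[9] P0: load  L2 | P0:S(13), P1:S(13), P2:I, P3:I | bus: BusRd,Flush
[10] P0: store L0 := 29 | P0:M(29), P1:I, P2:I, P3:I | bus: BusRdX,Flush
[11] P2: load  L2 | P0:S(13), P1:S(13), P2:S(13), P3:I | bus: BusRd
[12] P2: load  L2 | P0:S(13), P1:S(13), P2:S(13), P3:I | bus: none

memory[L4] = 50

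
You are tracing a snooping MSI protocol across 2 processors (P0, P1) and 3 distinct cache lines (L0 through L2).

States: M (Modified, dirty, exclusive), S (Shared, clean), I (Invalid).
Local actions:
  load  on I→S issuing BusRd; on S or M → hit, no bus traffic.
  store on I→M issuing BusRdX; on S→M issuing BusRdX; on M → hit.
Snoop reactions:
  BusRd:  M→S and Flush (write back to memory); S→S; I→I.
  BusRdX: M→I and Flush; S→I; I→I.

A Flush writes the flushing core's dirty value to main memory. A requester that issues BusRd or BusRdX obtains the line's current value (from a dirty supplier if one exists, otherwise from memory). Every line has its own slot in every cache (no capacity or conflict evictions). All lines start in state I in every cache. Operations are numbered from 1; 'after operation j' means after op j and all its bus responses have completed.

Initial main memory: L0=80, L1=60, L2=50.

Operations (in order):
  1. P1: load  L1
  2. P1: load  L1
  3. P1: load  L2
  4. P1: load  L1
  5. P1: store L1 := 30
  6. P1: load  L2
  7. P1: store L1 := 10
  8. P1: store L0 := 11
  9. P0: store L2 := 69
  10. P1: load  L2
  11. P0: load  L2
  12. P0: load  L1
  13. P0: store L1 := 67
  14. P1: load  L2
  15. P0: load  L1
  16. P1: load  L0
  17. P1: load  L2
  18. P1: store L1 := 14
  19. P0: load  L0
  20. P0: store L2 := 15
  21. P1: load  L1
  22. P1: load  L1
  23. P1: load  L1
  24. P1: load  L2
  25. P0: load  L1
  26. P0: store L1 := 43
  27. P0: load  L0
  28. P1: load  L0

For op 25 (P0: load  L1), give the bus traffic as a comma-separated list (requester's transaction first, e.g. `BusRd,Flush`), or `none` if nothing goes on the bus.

1. P1: load  L1  bus=[BusRd]  L1: P0=I P1=S  mem[L1]=60
2. P1: load  L1  bus=[-]  L1: P0=I P1=S  mem[L1]=60
3. P1: load  L2  bus=[BusRd]  L2: P0=I P1=S  mem[L2]=50
4. P1: load  L1  bus=[-]  L1: P0=I P1=S  mem[L1]=60
5. P1: store L1 := 30  bus=[BusRdX]  L1: P0=I P1=M  mem[L1]=60
6. P1: load  L2  bus=[-]  L2: P0=I P1=S  mem[L2]=50
7. P1: store L1 := 10  bus=[-]  L1: P0=I P1=M  mem[L1]=60
8. P1: store L0 := 11  bus=[BusRdX]  L0: P0=I P1=M  mem[L0]=80
9. P0: store L2 := 69  bus=[BusRdX]  L2: P0=M P1=I  mem[L2]=50
10. P1: load  L2  bus=[BusRd,Flush]  L2: P0=S P1=S  mem[L2]=69
11. P0: load  L2  bus=[-]  L2: P0=S P1=S  mem[L2]=69
12. P0: load  L1  bus=[BusRd,Flush]  L1: P0=S P1=S  mem[L1]=10
13. P0: store L1 := 67  bus=[BusRdX]  L1: P0=M P1=I  mem[L1]=10
14. P1: load  L2  bus=[-]  L2: P0=S P1=S  mem[L2]=69
15. P0: load  L1  bus=[-]  L1: P0=M P1=I  mem[L1]=10
16. P1: load  L0  bus=[-]  L0: P0=I P1=M  mem[L0]=80
17. P1: load  L2  bus=[-]  L2: P0=S P1=S  mem[L2]=69
18. P1: store L1 := 14  bus=[BusRdX,Flush]  L1: P0=I P1=M  mem[L1]=67
19. P0: load  L0  bus=[BusRd,Flush]  L0: P0=S P1=S  mem[L0]=11
20. P0: store L2 := 15  bus=[BusRdX]  L2: P0=M P1=I  mem[L2]=69
21. P1: load  L1  bus=[-]  L1: P0=I P1=M  mem[L1]=67
22. P1: load  L1  bus=[-]  L1: P0=I P1=M  mem[L1]=67
23. P1: load  L1  bus=[-]  L1: P0=I P1=M  mem[L1]=67
24. P1: load  L2  bus=[BusRd,Flush]  L2: P0=S P1=S  mem[L2]=15
25. P0: load  L1  bus=[BusRd,Flush]  L1: P0=S P1=S  mem[L1]=14
26. P0: store L1 := 43  bus=[BusRdX]  L1: P0=M P1=I  mem[L1]=14
27. P0: load  L0  bus=[-]  L0: P0=S P1=S  mem[L0]=11
28. P1: load  L0  bus=[-]  L0: P0=S P1=S  mem[L0]=11

bus = BusRd,Flush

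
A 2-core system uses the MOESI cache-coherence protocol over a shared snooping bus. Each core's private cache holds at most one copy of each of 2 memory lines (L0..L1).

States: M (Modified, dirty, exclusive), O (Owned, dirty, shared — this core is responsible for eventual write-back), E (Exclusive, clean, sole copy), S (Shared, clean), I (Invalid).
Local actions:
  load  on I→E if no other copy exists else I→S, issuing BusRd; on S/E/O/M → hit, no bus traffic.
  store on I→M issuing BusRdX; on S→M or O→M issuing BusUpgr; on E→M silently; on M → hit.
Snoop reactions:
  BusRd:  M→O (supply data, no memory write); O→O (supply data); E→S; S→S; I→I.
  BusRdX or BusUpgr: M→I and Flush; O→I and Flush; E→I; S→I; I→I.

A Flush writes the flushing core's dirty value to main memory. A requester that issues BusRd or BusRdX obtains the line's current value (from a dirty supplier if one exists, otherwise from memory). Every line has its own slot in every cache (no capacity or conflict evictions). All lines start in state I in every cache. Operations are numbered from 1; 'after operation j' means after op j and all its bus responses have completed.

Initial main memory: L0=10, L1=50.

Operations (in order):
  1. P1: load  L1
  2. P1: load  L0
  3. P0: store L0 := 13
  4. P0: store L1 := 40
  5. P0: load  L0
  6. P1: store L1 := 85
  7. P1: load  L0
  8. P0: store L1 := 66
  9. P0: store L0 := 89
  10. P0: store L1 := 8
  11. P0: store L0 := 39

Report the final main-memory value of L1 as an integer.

memory[L1] = 85

step 1: P1: load  L1  ⟶  IE  (L1)  txn=BusRd  M[L1]=50
step 2: P1: load  L0  ⟶  IE  (L0)  txn=BusRd  M[L0]=10
step 3: P0: store L0 := 13  ⟶  MI  (L0)  txn=BusRdX  M[L0]=10
step 4: P0: store L1 := 40  ⟶  MI  (L1)  txn=BusRdX  M[L1]=50
step 5: P0: load  L0  ⟶  MI  (L0)  txn=∅  M[L0]=10
step 6: P1: store L1 := 85  ⟶  IM  (L1)  txn=BusRdX+Flush  M[L1]=40
step 7: P1: load  L0  ⟶  OS  (L0)  txn=BusRd  M[L0]=10
step 8: P0: store L1 := 66  ⟶  MI  (L1)  txn=BusRdX+Flush  M[L1]=85
step 9: P0: store L0 := 89  ⟶  MI  (L0)  txn=BusUpgr  M[L0]=10
step 10: P0: store L1 := 8  ⟶  MI  (L1)  txn=∅  M[L1]=85
step 11: P0: store L0 := 39  ⟶  MI  (L0)  txn=∅  M[L0]=10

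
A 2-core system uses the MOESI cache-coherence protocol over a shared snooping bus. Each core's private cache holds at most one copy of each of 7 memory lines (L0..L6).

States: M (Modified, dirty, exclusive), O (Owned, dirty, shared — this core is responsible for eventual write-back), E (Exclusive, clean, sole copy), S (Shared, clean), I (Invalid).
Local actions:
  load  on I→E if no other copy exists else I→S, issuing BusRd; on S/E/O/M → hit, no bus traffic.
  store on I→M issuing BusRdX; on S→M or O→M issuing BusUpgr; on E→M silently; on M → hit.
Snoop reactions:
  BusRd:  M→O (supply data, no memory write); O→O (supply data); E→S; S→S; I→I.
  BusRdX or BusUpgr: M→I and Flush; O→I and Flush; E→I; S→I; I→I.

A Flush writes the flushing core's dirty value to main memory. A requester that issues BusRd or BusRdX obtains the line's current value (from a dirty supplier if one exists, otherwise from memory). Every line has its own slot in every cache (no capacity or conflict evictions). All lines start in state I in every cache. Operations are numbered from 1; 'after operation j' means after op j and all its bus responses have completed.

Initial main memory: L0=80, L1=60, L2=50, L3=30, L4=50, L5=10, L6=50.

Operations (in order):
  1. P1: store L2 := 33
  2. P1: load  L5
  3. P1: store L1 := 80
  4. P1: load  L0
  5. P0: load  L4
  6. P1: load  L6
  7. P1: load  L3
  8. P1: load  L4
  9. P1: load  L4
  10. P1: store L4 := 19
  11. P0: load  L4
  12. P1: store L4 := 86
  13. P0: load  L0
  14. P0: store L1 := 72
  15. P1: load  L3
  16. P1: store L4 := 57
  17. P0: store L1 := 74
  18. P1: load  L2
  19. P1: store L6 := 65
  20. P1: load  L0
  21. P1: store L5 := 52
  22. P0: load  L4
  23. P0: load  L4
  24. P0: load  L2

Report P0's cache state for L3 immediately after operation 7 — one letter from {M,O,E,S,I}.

state = I

step 1: P1: store L2 := 33  ⟶  IM  (L2)  txn=BusRdX  M[L2]=50
step 2: P1: load  L5  ⟶  IE  (L5)  txn=BusRd  M[L5]=10
step 3: P1: store L1 := 80  ⟶  IM  (L1)  txn=BusRdX  M[L1]=60
step 4: P1: load  L0  ⟶  IE  (L0)  txn=BusRd  M[L0]=80
step 5: P0: load  L4  ⟶  EI  (L4)  txn=BusRd  M[L4]=50
step 6: P1: load  L6  ⟶  IE  (L6)  txn=BusRd  M[L6]=50
step 7: P1: load  L3  ⟶  IE  (L3)  txn=BusRd  M[L3]=30
step 8: P1: load  L4  ⟶  SS  (L4)  txn=BusRd  M[L4]=50
step 9: P1: load  L4  ⟶  SS  (L4)  txn=∅  M[L4]=50
step 10: P1: store L4 := 19  ⟶  IM  (L4)  txn=BusUpgr  M[L4]=50
step 11: P0: load  L4  ⟶  SO  (L4)  txn=BusRd  M[L4]=50
step 12: P1: store L4 := 86  ⟶  IM  (L4)  txn=BusUpgr  M[L4]=50
step 13: P0: load  L0  ⟶  SS  (L0)  txn=BusRd  M[L0]=80
step 14: P0: store L1 := 72  ⟶  MI  (L1)  txn=BusRdX+Flush  M[L1]=80
step 15: P1: load  L3  ⟶  IE  (L3)  txn=∅  M[L3]=30
step 16: P1: store L4 := 57  ⟶  IM  (L4)  txn=∅  M[L4]=50
step 17: P0: store L1 := 74  ⟶  MI  (L1)  txn=∅  M[L1]=80
step 18: P1: load  L2  ⟶  IM  (L2)  txn=∅  M[L2]=50
step 19: P1: store L6 := 65  ⟶  IM  (L6)  txn=∅  M[L6]=50
step 20: P1: load  L0  ⟶  SS  (L0)  txn=∅  M[L0]=80
step 21: P1: store L5 := 52  ⟶  IM  (L5)  txn=∅  M[L5]=10
step 22: P0: load  L4  ⟶  SO  (L4)  txn=BusRd  M[L4]=50
step 23: P0: load  L4  ⟶  SO  (L4)  txn=∅  M[L4]=50
step 24: P0: load  L2  ⟶  SO  (L2)  txn=BusRd  M[L2]=50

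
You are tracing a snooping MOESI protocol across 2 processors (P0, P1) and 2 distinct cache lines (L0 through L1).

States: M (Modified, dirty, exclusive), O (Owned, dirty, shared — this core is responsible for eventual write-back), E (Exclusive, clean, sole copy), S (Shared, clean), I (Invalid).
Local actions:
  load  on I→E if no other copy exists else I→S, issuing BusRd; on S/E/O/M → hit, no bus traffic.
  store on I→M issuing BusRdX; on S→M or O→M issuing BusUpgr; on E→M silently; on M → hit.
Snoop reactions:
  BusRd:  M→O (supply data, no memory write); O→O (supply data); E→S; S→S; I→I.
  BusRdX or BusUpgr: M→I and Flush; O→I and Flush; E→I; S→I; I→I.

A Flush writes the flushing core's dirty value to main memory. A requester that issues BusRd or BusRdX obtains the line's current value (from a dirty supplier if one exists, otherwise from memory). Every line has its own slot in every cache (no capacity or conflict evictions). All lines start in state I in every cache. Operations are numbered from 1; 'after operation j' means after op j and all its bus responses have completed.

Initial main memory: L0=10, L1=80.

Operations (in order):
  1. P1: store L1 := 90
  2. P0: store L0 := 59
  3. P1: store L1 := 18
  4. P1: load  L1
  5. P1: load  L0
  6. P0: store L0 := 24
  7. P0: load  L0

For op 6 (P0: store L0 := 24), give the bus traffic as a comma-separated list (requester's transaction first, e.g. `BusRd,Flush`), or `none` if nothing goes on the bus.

bus = BusUpgr

  op1 P1: store L1 := 90 → I/M on L1; bus BusRdX; mem=80
  op2 P0: store L0 := 59 → M/I on L0; bus BusRdX; mem=10
  op3 P1: store L1 := 18 → I/M on L1; bus (none); mem=80
  op4 P1: load  L1 → I/M on L1; bus (none); mem=80
  op5 P1: load  L0 → O/S on L0; bus BusRd; mem=10
  op6 P0: store L0 := 24 → M/I on L0; bus BusUpgr; mem=10
  op7 P0: load  L0 → M/I on L0; bus (none); mem=10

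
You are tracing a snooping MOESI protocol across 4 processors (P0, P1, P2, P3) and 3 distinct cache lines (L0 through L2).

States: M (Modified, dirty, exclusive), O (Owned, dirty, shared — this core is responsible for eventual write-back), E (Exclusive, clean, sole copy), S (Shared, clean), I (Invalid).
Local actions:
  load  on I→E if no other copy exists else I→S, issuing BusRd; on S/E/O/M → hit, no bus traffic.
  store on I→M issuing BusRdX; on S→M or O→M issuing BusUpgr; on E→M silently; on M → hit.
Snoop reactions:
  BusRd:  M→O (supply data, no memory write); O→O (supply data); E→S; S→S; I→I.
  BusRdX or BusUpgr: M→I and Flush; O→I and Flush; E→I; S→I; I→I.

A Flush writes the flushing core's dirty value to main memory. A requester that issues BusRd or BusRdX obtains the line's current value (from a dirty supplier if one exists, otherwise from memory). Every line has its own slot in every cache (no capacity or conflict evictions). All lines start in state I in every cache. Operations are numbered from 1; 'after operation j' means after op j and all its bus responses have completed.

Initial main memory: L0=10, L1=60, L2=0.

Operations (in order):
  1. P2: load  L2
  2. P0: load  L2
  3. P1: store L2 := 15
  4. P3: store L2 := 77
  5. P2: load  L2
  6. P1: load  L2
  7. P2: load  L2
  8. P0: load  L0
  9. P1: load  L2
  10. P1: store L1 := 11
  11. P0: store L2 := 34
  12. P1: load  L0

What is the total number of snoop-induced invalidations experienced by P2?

[1] P2: load  L2 | P0:I, P1:I, P2:E(0), P3:I | bus: BusRd
[2] P0: load  L2 | P0:S(0), P1:I, P2:S(0), P3:I | bus: BusRd
[3] P1: store L2 := 15 | P0:I, P1:M(15), P2:I, P3:I | bus: BusRdX
[4] P3: store L2 := 77 | P0:I, P1:I, P2:I, P3:M(77) | bus: BusRdX,Flush
[5] P2: load  L2 | P0:I, P1:I, P2:S(77), P3:O(77) | bus: BusRd
[6] P1: load  L2 | P0:I, P1:S(77), P2:S(77), P3:O(77) | bus: BusRd
[7] P2: load  L2 | P0:I, P1:S(77), P2:S(77), P3:O(77) | bus: none
[8] P0: load  L0 | P0:E(10), P1:I, P2:I, P3:I | bus: BusRd
[9] P1: load  L2 | P0:I, P1:S(77), P2:S(77), P3:O(77) | bus: none
[10] P1: store L1 := 11 | P0:I, P1:M(11), P2:I, P3:I | bus: BusRdX
[11] P0: store L2 := 34 | P0:M(34), P1:I, P2:I, P3:I | bus: BusRdX,Flush
[12] P1: load  L0 | P0:S(10), P1:S(10), P2:I, P3:I | bus: BusRd

invalidations = 2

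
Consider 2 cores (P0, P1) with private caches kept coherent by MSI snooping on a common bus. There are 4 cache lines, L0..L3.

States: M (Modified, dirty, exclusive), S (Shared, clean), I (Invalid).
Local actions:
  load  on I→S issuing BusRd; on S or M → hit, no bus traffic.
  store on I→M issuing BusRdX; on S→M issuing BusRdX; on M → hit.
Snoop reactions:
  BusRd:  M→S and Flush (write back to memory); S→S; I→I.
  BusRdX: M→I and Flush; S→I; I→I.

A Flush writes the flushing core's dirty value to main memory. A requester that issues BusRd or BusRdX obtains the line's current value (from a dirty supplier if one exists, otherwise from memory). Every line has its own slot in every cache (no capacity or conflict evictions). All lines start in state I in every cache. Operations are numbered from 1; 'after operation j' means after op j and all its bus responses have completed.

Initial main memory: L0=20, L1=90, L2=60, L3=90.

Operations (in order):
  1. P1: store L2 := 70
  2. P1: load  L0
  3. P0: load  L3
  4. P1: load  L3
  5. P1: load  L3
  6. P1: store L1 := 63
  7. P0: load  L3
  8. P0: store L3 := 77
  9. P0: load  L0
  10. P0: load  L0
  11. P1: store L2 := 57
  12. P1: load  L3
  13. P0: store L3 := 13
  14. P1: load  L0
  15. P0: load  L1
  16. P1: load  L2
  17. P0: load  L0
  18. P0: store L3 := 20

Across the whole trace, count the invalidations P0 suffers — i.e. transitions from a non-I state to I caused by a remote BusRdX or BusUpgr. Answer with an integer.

1. P1: store L2 := 70  bus=[BusRdX]  L2: P0=I P1=M  mem[L2]=60
2. P1: load  L0  bus=[BusRd]  L0: P0=I P1=S  mem[L0]=20
3. P0: load  L3  bus=[BusRd]  L3: P0=S P1=I  mem[L3]=90
4. P1: load  L3  bus=[BusRd]  L3: P0=S P1=S  mem[L3]=90
5. P1: load  L3  bus=[-]  L3: P0=S P1=S  mem[L3]=90
6. P1: store L1 := 63  bus=[BusRdX]  L1: P0=I P1=M  mem[L1]=90
7. P0: load  L3  bus=[-]  L3: P0=S P1=S  mem[L3]=90
8. P0: store L3 := 77  bus=[BusRdX]  L3: P0=M P1=I  mem[L3]=90
9. P0: load  L0  bus=[BusRd]  L0: P0=S P1=S  mem[L0]=20
10. P0: load  L0  bus=[-]  L0: P0=S P1=S  mem[L0]=20
11. P1: store L2 := 57  bus=[-]  L2: P0=I P1=M  mem[L2]=60
12. P1: load  L3  bus=[BusRd,Flush]  L3: P0=S P1=S  mem[L3]=77
13. P0: store L3 := 13  bus=[BusRdX]  L3: P0=M P1=I  mem[L3]=77
14. P1: load  L0  bus=[-]  L0: P0=S P1=S  mem[L0]=20
15. P0: load  L1  bus=[BusRd,Flush]  L1: P0=S P1=S  mem[L1]=63
16. P1: load  L2  bus=[-]  L2: P0=I P1=M  mem[L2]=60
17. P0: load  L0  bus=[-]  L0: P0=S P1=S  mem[L0]=20
18. P0: store L3 := 20  bus=[-]  L3: P0=M P1=I  mem[L3]=77

invalidations = 0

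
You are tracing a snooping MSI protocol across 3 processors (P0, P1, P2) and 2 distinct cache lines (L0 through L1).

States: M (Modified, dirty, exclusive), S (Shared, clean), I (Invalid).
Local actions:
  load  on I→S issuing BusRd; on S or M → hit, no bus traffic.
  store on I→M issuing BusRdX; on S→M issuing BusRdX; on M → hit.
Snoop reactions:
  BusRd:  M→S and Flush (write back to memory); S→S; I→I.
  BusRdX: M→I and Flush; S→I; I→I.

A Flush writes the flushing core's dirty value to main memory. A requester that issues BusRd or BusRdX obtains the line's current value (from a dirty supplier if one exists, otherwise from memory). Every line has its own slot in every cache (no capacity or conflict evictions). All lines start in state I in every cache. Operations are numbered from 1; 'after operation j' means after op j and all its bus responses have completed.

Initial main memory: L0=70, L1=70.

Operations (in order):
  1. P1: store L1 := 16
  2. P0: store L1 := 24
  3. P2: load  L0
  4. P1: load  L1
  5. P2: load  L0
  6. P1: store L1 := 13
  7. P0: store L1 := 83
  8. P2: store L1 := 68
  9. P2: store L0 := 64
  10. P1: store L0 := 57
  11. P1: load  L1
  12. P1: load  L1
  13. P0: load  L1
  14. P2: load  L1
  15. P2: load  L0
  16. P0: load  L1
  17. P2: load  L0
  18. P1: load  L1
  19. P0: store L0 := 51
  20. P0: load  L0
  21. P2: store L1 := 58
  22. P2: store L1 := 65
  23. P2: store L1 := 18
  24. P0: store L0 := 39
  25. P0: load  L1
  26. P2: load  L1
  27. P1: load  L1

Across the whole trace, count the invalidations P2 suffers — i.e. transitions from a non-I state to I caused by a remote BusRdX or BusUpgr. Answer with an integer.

1. P1: store L1 := 16  bus=[BusRdX]  L1: P0=I P1=M P2=I  mem[L1]=70
2. P0: store L1 := 24  bus=[BusRdX,Flush]  L1: P0=M P1=I P2=I  mem[L1]=16
3. P2: load  L0  bus=[BusRd]  L0: P0=I P1=I P2=S  mem[L0]=70
4. P1: load  L1  bus=[BusRd,Flush]  L1: P0=S P1=S P2=I  mem[L1]=24
5. P2: load  L0  bus=[-]  L0: P0=I P1=I P2=S  mem[L0]=70
6. P1: store L1 := 13  bus=[BusRdX]  L1: P0=I P1=M P2=I  mem[L1]=24
7. P0: store L1 := 83  bus=[BusRdX,Flush]  L1: P0=M P1=I P2=I  mem[L1]=13
8. P2: store L1 := 68  bus=[BusRdX,Flush]  L1: P0=I P1=I P2=M  mem[L1]=83
9. P2: store L0 := 64  bus=[BusRdX]  L0: P0=I P1=I P2=M  mem[L0]=70
10. P1: store L0 := 57  bus=[BusRdX,Flush]  L0: P0=I P1=M P2=I  mem[L0]=64
11. P1: load  L1  bus=[BusRd,Flush]  L1: P0=I P1=S P2=S  mem[L1]=68
12. P1: load  L1  bus=[-]  L1: P0=I P1=S P2=S  mem[L1]=68
13. P0: load  L1  bus=[BusRd]  L1: P0=S P1=S P2=S  mem[L1]=68
14. P2: load  L1  bus=[-]  L1: P0=S P1=S P2=S  mem[L1]=68
15. P2: load  L0  bus=[BusRd,Flush]  L0: P0=I P1=S P2=S  mem[L0]=57
16. P0: load  L1  bus=[-]  L1: P0=S P1=S P2=S  mem[L1]=68
17. P2: load  L0  bus=[-]  L0: P0=I P1=S P2=S  mem[L0]=57
18. P1: load  L1  bus=[-]  L1: P0=S P1=S P2=S  mem[L1]=68
19. P0: store L0 := 51  bus=[BusRdX]  L0: P0=M P1=I P2=I  mem[L0]=57
20. P0: load  L0  bus=[-]  L0: P0=M P1=I P2=I  mem[L0]=57
21. P2: store L1 := 58  bus=[BusRdX]  L1: P0=I P1=I P2=M  mem[L1]=68
22. P2: store L1 := 65  bus=[-]  L1: P0=I P1=I P2=M  mem[L1]=68
23. P2: store L1 := 18  bus=[-]  L1: P0=I P1=I P2=M  mem[L1]=68
24. P0: store L0 := 39  bus=[-]  L0: P0=M P1=I P2=I  mem[L0]=57
25. P0: load  L1  bus=[BusRd,Flush]  L1: P0=S P1=I P2=S  mem[L1]=18
26. P2: load  L1  bus=[-]  L1: P0=S P1=I P2=S  mem[L1]=18
27. P1: load  L1  bus=[BusRd]  L1: P0=S P1=S P2=S  mem[L1]=18

invalidations = 2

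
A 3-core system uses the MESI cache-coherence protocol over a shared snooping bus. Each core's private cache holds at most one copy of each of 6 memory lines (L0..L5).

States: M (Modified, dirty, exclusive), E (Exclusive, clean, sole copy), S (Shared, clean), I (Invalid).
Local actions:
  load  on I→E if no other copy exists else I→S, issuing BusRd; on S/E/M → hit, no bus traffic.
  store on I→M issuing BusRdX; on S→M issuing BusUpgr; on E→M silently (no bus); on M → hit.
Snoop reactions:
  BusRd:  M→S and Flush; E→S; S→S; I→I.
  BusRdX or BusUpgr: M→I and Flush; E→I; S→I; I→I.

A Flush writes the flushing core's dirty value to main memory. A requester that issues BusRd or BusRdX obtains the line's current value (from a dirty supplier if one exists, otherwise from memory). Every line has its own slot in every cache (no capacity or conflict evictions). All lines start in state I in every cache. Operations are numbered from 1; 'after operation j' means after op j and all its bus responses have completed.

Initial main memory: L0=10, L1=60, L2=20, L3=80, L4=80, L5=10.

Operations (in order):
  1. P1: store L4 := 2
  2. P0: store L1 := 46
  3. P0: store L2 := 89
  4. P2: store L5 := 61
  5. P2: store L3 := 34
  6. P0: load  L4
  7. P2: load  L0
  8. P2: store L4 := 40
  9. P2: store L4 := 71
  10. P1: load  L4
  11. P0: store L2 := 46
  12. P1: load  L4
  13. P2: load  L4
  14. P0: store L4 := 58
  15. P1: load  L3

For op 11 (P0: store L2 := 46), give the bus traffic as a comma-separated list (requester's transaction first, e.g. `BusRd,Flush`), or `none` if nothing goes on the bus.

[1] P1: store L4 := 2 | P0:I, P1:M(2), P2:I | bus: BusRdX
[2] P0: store L1 := 46 | P0:M(46), P1:I, P2:I | bus: BusRdX
[3] P0: store L2 := 89 | P0:M(89), P1:I, P2:I | bus: BusRdX
[4] P2: store L5 := 61 | P0:I, P1:I, P2:M(61) | bus: BusRdX
[5] P2: store L3 := 34 | P0:I, P1:I, P2:M(34) | bus: BusRdX
[6] P0: load  L4 | P0:S(2), P1:S(2), P2:I | bus: BusRd,Flush
[7] P2: load  L0 | P0:I, P1:I, P2:E(10) | bus: BusRd
[8] P2: store L4 := 40 | P0:I, P1:I, P2:M(40) | bus: BusRdX
[9] P2: store L4 := 71 | P0:I, P1:I, P2:M(71) | bus: none
[10] P1: load  L4 | P0:I, P1:S(71), P2:S(71) | bus: BusRd,Flush
[11] P0: store L2 := 46 | P0:M(46), P1:I, P2:I | bus: none
[12] P1: load  L4 | P0:I, P1:S(71), P2:S(71) | bus: none
[13] P2: load  L4 | P0:I, P1:S(71), P2:S(71) | bus: none
[14] P0: store L4 := 58 | P0:M(58), P1:I, P2:I | bus: BusRdX
[15] P1: load  L3 | P0:I, P1:S(34), P2:S(34) | bus: BusRd,Flush

bus = none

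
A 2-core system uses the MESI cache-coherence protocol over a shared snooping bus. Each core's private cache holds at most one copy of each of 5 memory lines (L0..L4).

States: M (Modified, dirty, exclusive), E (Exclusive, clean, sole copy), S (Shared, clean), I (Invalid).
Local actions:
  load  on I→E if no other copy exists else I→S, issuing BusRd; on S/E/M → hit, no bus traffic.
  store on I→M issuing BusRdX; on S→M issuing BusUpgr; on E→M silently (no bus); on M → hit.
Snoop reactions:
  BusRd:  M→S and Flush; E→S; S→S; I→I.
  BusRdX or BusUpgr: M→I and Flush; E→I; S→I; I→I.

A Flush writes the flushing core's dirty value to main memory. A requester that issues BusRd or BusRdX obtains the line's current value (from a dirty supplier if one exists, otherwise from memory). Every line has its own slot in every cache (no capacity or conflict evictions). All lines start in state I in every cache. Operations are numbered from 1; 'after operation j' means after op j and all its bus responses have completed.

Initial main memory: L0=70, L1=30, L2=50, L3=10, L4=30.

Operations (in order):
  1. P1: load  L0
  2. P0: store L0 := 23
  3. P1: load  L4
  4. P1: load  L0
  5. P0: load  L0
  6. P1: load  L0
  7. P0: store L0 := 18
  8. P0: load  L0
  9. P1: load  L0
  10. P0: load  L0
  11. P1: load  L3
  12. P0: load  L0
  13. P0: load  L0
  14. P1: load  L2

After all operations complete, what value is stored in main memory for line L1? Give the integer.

memory[L1] = 30

  op1 P1: load  L0 → I/E on L0; bus BusRd; mem=70
  op2 P0: store L0 := 23 → M/I on L0; bus BusRdX; mem=70
  op3 P1: load  L4 → I/E on L4; bus BusRd; mem=30
  op4 P1: load  L0 → S/S on L0; bus BusRd Flush; mem=23
  op5 P0: load  L0 → S/S on L0; bus (none); mem=23
  op6 P1: load  L0 → S/S on L0; bus (none); mem=23
  op7 P0: store L0 := 18 → M/I on L0; bus BusUpgr; mem=23
  op8 P0: load  L0 → M/I on L0; bus (none); mem=23
  op9 P1: load  L0 → S/S on L0; bus BusRd Flush; mem=18
  op10 P0: load  L0 → S/S on L0; bus (none); mem=18
  op11 P1: load  L3 → I/E on L3; bus BusRd; mem=10
  op12 P0: load  L0 → S/S on L0; bus (none); mem=18
  op13 P0: load  L0 → S/S on L0; bus (none); mem=18
  op14 P1: load  L2 → I/E on L2; bus BusRd; mem=50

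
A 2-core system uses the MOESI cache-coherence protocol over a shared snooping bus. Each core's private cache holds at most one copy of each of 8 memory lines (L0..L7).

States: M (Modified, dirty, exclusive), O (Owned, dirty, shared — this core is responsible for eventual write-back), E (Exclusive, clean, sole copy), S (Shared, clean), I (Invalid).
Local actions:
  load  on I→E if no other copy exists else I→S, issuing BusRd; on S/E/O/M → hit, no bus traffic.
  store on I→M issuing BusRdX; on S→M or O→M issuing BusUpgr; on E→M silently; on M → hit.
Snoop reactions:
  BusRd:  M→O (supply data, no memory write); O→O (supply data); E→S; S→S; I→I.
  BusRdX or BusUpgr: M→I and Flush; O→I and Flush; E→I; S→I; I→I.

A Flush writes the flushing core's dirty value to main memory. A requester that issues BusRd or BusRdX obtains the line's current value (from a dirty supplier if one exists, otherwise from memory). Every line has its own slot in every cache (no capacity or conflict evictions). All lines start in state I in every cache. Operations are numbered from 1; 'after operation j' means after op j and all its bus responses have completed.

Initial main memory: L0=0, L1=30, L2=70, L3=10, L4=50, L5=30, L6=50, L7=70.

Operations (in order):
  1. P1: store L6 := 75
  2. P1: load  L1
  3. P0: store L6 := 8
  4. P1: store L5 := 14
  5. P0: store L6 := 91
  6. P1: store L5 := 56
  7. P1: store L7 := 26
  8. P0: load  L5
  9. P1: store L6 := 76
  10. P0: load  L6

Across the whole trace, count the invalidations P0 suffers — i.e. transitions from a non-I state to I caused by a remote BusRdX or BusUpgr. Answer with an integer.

invalidations = 1

1. P1: store L6 := 75  bus=[BusRdX]  L6: P0=I P1=M  mem[L6]=50
2. P1: load  L1  bus=[BusRd]  L1: P0=I P1=E  mem[L1]=30
3. P0: store L6 := 8  bus=[BusRdX,Flush]  L6: P0=M P1=I  mem[L6]=75
4. P1: store L5 := 14  bus=[BusRdX]  L5: P0=I P1=M  mem[L5]=30
5. P0: store L6 := 91  bus=[-]  L6: P0=M P1=I  mem[L6]=75
6. P1: store L5 := 56  bus=[-]  L5: P0=I P1=M  mem[L5]=30
7. P1: store L7 := 26  bus=[BusRdX]  L7: P0=I P1=M  mem[L7]=70
8. P0: load  L5  bus=[BusRd]  L5: P0=S P1=O  mem[L5]=30
9. P1: store L6 := 76  bus=[BusRdX,Flush]  L6: P0=I P1=M  mem[L6]=91
10. P0: load  L6  bus=[BusRd]  L6: P0=S P1=O  mem[L6]=91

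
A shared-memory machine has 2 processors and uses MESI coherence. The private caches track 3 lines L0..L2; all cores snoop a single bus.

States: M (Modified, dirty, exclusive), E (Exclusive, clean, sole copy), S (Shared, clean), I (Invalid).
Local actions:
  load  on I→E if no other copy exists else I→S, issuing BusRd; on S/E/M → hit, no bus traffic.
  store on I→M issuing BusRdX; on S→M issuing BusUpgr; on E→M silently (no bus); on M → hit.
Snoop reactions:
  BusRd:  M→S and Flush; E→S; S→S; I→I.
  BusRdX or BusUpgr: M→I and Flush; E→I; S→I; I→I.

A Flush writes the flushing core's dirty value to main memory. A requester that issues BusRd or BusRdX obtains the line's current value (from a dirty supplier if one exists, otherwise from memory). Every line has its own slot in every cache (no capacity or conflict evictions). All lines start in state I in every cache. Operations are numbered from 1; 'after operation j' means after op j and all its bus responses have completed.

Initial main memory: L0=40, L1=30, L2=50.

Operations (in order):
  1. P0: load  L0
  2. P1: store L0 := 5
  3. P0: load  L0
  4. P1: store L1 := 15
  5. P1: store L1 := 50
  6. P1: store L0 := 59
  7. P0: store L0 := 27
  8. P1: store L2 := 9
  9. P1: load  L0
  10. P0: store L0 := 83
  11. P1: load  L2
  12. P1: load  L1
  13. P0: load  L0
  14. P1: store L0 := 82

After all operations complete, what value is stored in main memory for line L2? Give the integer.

memory[L2] = 50

1. P0: load  L0  bus=[BusRd]  L0: P0=E P1=I  mem[L0]=40
2. P1: store L0 := 5  bus=[BusRdX]  L0: P0=I P1=M  mem[L0]=40
3. P0: load  L0  bus=[BusRd,Flush]  L0: P0=S P1=S  mem[L0]=5
4. P1: store L1 := 15  bus=[BusRdX]  L1: P0=I P1=M  mem[L1]=30
5. P1: store L1 := 50  bus=[-]  L1: P0=I P1=M  mem[L1]=30
6. P1: store L0 := 59  bus=[BusUpgr]  L0: P0=I P1=M  mem[L0]=5
7. P0: store L0 := 27  bus=[BusRdX,Flush]  L0: P0=M P1=I  mem[L0]=59
8. P1: store L2 := 9  bus=[BusRdX]  L2: P0=I P1=M  mem[L2]=50
9. P1: load  L0  bus=[BusRd,Flush]  L0: P0=S P1=S  mem[L0]=27
10. P0: store L0 := 83  bus=[BusUpgr]  L0: P0=M P1=I  mem[L0]=27
11. P1: load  L2  bus=[-]  L2: P0=I P1=M  mem[L2]=50
12. P1: load  L1  bus=[-]  L1: P0=I P1=M  mem[L1]=30
13. P0: load  L0  bus=[-]  L0: P0=M P1=I  mem[L0]=27
14. P1: store L0 := 82  bus=[BusRdX,Flush]  L0: P0=I P1=M  mem[L0]=83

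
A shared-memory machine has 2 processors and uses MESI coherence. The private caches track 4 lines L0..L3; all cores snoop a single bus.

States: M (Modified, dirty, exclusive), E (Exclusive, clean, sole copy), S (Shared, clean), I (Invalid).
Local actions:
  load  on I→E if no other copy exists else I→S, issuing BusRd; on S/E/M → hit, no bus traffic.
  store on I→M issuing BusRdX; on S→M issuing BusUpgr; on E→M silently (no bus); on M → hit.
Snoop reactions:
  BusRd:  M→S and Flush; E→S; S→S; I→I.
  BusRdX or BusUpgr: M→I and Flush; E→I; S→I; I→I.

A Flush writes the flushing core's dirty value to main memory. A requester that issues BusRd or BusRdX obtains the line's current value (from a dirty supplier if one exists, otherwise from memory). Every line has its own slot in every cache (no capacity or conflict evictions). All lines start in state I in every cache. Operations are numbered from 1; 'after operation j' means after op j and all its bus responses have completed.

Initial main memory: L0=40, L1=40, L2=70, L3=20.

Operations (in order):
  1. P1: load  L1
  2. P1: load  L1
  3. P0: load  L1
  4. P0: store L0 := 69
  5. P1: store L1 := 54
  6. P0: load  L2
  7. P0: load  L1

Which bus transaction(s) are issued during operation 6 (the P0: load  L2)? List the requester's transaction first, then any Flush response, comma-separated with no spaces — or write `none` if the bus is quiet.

1. P1: load  L1  bus=[BusRd]  L1: P0=I P1=E  mem[L1]=40
2. P1: load  L1  bus=[-]  L1: P0=I P1=E  mem[L1]=40
3. P0: load  L1  bus=[BusRd]  L1: P0=S P1=S  mem[L1]=40
4. P0: store L0 := 69  bus=[BusRdX]  L0: P0=M P1=I  mem[L0]=40
5. P1: store L1 := 54  bus=[BusUpgr]  L1: P0=I P1=M  mem[L1]=40
6. P0: load  L2  bus=[BusRd]  L2: P0=E P1=I  mem[L2]=70
7. P0: load  L1  bus=[BusRd,Flush]  L1: P0=S P1=S  mem[L1]=54

bus = BusRd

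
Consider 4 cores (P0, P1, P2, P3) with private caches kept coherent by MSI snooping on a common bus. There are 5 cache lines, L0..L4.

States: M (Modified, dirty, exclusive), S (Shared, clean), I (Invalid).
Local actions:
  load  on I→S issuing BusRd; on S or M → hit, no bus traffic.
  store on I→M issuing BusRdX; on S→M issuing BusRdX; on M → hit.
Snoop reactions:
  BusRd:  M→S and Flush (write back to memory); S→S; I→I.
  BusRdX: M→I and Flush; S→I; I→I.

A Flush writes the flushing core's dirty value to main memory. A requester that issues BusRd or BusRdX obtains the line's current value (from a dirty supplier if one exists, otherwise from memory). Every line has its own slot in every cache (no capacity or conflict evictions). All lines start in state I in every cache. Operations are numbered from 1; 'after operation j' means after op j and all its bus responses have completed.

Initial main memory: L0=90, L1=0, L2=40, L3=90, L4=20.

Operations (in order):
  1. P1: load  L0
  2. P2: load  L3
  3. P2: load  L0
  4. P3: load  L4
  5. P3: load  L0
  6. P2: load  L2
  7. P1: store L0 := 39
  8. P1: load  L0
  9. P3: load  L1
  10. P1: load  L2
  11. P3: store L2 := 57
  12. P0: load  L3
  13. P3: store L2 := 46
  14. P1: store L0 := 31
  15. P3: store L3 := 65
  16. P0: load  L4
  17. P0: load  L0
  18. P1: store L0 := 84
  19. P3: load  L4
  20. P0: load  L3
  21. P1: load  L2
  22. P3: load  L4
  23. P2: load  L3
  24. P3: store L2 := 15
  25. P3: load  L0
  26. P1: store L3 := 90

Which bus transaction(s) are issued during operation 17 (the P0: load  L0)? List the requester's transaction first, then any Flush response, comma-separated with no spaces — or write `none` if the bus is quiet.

step 1: P1: load  L0  ⟶  ISII  (L0)  txn=BusRd  M[L0]=90
step 2: P2: load  L3  ⟶  IISI  (L3)  txn=BusRd  M[L3]=90
step 3: P2: load  L0  ⟶  ISSI  (L0)  txn=BusRd  M[L0]=90
step 4: P3: load  L4  ⟶  IIIS  (L4)  txn=BusRd  M[L4]=20
step 5: P3: load  L0  ⟶  ISSS  (L0)  txn=BusRd  M[L0]=90
step 6: P2: load  L2  ⟶  IISI  (L2)  txn=BusRd  M[L2]=40
step 7: P1: store L0 := 39  ⟶  IMII  (L0)  txn=BusRdX  M[L0]=90
step 8: P1: load  L0  ⟶  IMII  (L0)  txn=∅  M[L0]=90
step 9: P3: load  L1  ⟶  IIIS  (L1)  txn=BusRd  M[L1]=0
step 10: P1: load  L2  ⟶  ISSI  (L2)  txn=BusRd  M[L2]=40
step 11: P3: store L2 := 57  ⟶  IIIM  (L2)  txn=BusRdX  M[L2]=40
step 12: P0: load  L3  ⟶  SISI  (L3)  txn=BusRd  M[L3]=90
step 13: P3: store L2 := 46  ⟶  IIIM  (L2)  txn=∅  M[L2]=40
step 14: P1: store L0 := 31  ⟶  IMII  (L0)  txn=∅  M[L0]=90
step 15: P3: store L3 := 65  ⟶  IIIM  (L3)  txn=BusRdX  M[L3]=90
step 16: P0: load  L4  ⟶  SIIS  (L4)  txn=BusRd  M[L4]=20
step 17: P0: load  L0  ⟶  SSII  (L0)  txn=BusRd+Flush  M[L0]=31
step 18: P1: store L0 := 84  ⟶  IMII  (L0)  txn=BusRdX  M[L0]=31
step 19: P3: load  L4  ⟶  SIIS  (L4)  txn=∅  M[L4]=20
step 20: P0: load  L3  ⟶  SIIS  (L3)  txn=BusRd+Flush  M[L3]=65
step 21: P1: load  L2  ⟶  ISIS  (L2)  txn=BusRd+Flush  M[L2]=46
step 22: P3: load  L4  ⟶  SIIS  (L4)  txn=∅  M[L4]=20
step 23: P2: load  L3  ⟶  SISS  (L3)  txn=BusRd  M[L3]=65
step 24: P3: store L2 := 15  ⟶  IIIM  (L2)  txn=BusRdX  M[L2]=46
step 25: P3: load  L0  ⟶  ISIS  (L0)  txn=BusRd+Flush  M[L0]=84
step 26: P1: store L3 := 90  ⟶  IMII  (L3)  txn=BusRdX  M[L3]=65

bus = BusRd,Flush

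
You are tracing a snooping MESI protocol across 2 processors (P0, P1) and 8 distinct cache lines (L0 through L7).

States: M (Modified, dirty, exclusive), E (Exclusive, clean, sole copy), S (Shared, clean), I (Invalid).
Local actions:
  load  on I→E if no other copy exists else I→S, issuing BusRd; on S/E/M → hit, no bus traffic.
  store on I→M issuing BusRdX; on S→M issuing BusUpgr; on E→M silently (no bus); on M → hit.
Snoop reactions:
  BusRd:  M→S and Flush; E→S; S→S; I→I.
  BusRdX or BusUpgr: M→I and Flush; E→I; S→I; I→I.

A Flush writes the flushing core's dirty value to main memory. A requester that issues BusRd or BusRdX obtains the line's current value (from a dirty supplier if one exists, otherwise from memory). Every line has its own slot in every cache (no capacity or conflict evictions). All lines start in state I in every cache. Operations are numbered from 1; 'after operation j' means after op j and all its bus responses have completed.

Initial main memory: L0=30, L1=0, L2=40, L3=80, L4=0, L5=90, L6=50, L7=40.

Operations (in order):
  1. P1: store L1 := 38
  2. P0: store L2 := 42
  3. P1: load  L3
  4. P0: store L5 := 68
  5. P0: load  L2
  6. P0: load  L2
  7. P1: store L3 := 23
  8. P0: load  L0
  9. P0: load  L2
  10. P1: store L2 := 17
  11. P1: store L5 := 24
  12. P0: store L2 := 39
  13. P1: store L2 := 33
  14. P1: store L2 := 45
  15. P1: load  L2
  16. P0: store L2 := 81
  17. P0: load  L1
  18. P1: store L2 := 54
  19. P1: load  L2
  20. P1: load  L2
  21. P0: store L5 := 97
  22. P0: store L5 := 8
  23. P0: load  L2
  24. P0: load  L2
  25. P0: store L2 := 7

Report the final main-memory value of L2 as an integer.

1. P1: store L1 := 38  bus=[BusRdX]  L1: P0=I P1=M  mem[L1]=0
2. P0: store L2 := 42  bus=[BusRdX]  L2: P0=M P1=I  mem[L2]=40
3. P1: load  L3  bus=[BusRd]  L3: P0=I P1=E  mem[L3]=80
4. P0: store L5 := 68  bus=[BusRdX]  L5: P0=M P1=I  mem[L5]=90
5. P0: load  L2  bus=[-]  L2: P0=M P1=I  mem[L2]=40
6. P0: load  L2  bus=[-]  L2: P0=M P1=I  mem[L2]=40
7. P1: store L3 := 23  bus=[-]  L3: P0=I P1=M  mem[L3]=80
8. P0: load  L0  bus=[BusRd]  L0: P0=E P1=I  mem[L0]=30
9. P0: load  L2  bus=[-]  L2: P0=M P1=I  mem[L2]=40
10. P1: store L2 := 17  bus=[BusRdX,Flush]  L2: P0=I P1=M  mem[L2]=42
11. P1: store L5 := 24  bus=[BusRdX,Flush]  L5: P0=I P1=M  mem[L5]=68
12. P0: store L2 := 39  bus=[BusRdX,Flush]  L2: P0=M P1=I  mem[L2]=17
13. P1: store L2 := 33  bus=[BusRdX,Flush]  L2: P0=I P1=M  mem[L2]=39
14. P1: store L2 := 45  bus=[-]  L2: P0=I P1=M  mem[L2]=39
15. P1: load  L2  bus=[-]  L2: P0=I P1=M  mem[L2]=39
16. P0: store L2 := 81  bus=[BusRdX,Flush]  L2: P0=M P1=I  mem[L2]=45
17. P0: load  L1  bus=[BusRd,Flush]  L1: P0=S P1=S  mem[L1]=38
18. P1: store L2 := 54  bus=[BusRdX,Flush]  L2: P0=I P1=M  mem[L2]=81
19. P1: load  L2  bus=[-]  L2: P0=I P1=M  mem[L2]=81
20. P1: load  L2  bus=[-]  L2: P0=I P1=M  mem[L2]=81
21. P0: store L5 := 97  bus=[BusRdX,Flush]  L5: P0=M P1=I  mem[L5]=24
22. P0: store L5 := 8  bus=[-]  L5: P0=M P1=I  mem[L5]=24
23. P0: load  L2  bus=[BusRd,Flush]  L2: P0=S P1=S  mem[L2]=54
24. P0: load  L2  bus=[-]  L2: P0=S P1=S  mem[L2]=54
25. P0: store L2 := 7  bus=[BusUpgr]  L2: P0=M P1=I  mem[L2]=54

memory[L2] = 54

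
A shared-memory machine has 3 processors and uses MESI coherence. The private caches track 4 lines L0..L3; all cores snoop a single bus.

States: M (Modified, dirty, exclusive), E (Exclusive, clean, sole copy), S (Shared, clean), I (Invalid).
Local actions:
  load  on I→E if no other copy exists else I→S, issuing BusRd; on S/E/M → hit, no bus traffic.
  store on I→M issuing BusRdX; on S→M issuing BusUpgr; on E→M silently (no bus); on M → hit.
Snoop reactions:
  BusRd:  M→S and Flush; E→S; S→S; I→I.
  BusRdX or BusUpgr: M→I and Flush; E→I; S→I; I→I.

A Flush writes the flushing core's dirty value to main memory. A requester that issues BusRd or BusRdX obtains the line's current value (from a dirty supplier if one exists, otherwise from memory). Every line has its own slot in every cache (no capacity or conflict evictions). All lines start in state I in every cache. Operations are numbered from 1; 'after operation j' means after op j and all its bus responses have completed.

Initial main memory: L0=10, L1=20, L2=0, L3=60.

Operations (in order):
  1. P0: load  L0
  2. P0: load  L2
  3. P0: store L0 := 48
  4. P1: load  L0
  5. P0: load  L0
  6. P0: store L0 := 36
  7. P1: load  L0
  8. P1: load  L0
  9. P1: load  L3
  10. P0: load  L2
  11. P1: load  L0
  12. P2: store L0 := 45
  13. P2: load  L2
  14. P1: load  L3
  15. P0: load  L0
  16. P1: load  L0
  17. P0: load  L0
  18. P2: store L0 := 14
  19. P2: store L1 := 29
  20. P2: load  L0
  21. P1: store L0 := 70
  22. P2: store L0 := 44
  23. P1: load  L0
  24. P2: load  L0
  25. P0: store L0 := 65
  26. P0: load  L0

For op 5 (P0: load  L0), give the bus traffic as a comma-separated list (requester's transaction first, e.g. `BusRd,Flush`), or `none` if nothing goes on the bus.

bus = none

1. P0: load  L0  bus=[BusRd]  L0: P0=E P1=I P2=I  mem[L0]=10
2. P0: load  L2  bus=[BusRd]  L2: P0=E P1=I P2=I  mem[L2]=0
3. P0: store L0 := 48  bus=[-]  L0: P0=M P1=I P2=I  mem[L0]=10
4. P1: load  L0  bus=[BusRd,Flush]  L0: P0=S P1=S P2=I  mem[L0]=48
5. P0: load  L0  bus=[-]  L0: P0=S P1=S P2=I  mem[L0]=48
6. P0: store L0 := 36  bus=[BusUpgr]  L0: P0=M P1=I P2=I  mem[L0]=48
7. P1: load  L0  bus=[BusRd,Flush]  L0: P0=S P1=S P2=I  mem[L0]=36
8. P1: load  L0  bus=[-]  L0: P0=S P1=S P2=I  mem[L0]=36
9. P1: load  L3  bus=[BusRd]  L3: P0=I P1=E P2=I  mem[L3]=60
10. P0: load  L2  bus=[-]  L2: P0=E P1=I P2=I  mem[L2]=0
11. P1: load  L0  bus=[-]  L0: P0=S P1=S P2=I  mem[L0]=36
12. P2: store L0 := 45  bus=[BusRdX]  L0: P0=I P1=I P2=M  mem[L0]=36
13. P2: load  L2  bus=[BusRd]  L2: P0=S P1=I P2=S  mem[L2]=0
14. P1: load  L3  bus=[-]  L3: P0=I P1=E P2=I  mem[L3]=60
15. P0: load  L0  bus=[BusRd,Flush]  L0: P0=S P1=I P2=S  mem[L0]=45
16. P1: load  L0  bus=[BusRd]  L0: P0=S P1=S P2=S  mem[L0]=45
17. P0: load  L0  bus=[-]  L0: P0=S P1=S P2=S  mem[L0]=45
18. P2: store L0 := 14  bus=[BusUpgr]  L0: P0=I P1=I P2=M  mem[L0]=45
19. P2: store L1 := 29  bus=[BusRdX]  L1: P0=I P1=I P2=M  mem[L1]=20
20. P2: load  L0  bus=[-]  L0: P0=I P1=I P2=M  mem[L0]=45
21. P1: store L0 := 70  bus=[BusRdX,Flush]  L0: P0=I P1=M P2=I  mem[L0]=14
22. P2: store L0 := 44  bus=[BusRdX,Flush]  L0: P0=I P1=I P2=M  mem[L0]=70
23. P1: load  L0  bus=[BusRd,Flush]  L0: P0=I P1=S P2=S  mem[L0]=44
24. P2: load  L0  bus=[-]  L0: P0=I P1=S P2=S  mem[L0]=44
25. P0: store L0 := 65  bus=[BusRdX]  L0: P0=M P1=I P2=I  mem[L0]=44
26. P0: load  L0  bus=[-]  L0: P0=M P1=I P2=I  mem[L0]=44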